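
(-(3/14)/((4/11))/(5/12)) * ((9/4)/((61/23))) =-20493/17080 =-1.20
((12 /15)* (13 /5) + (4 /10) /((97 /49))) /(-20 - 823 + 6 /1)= -5534 /2029725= -0.00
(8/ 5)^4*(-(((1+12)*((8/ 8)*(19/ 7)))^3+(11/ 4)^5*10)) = -63933157128/ 214375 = -298230.47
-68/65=-1.05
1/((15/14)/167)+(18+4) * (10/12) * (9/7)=18841/105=179.44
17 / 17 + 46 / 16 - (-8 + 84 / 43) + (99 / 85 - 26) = -436079 / 29240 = -14.91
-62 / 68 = -31 / 34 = -0.91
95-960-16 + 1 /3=-2642 /3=-880.67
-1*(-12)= 12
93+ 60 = 153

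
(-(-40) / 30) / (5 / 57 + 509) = 38 / 14509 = 0.00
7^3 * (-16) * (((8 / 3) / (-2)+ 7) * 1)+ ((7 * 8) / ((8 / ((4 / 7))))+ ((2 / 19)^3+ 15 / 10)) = -1279608133 / 41154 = -31093.17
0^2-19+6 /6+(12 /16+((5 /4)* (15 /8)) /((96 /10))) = -8707 /512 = -17.01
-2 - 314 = -316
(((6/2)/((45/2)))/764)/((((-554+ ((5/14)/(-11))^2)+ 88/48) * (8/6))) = -0.00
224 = 224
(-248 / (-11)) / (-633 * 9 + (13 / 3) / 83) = -15438 / 3900985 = -0.00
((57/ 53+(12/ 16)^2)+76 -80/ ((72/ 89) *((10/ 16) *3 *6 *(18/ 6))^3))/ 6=12.94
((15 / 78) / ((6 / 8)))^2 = 100 / 1521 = 0.07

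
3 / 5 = 0.60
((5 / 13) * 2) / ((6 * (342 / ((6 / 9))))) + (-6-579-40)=-12504370 / 20007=-625.00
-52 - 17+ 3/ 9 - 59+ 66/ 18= -124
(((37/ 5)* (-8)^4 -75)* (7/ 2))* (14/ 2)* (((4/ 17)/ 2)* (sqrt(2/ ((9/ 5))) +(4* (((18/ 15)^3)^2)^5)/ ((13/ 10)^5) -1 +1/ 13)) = 7407673* sqrt(10)/ 255 +16066285226138666965027902604788/ 723506510257720947265625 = 22298000.96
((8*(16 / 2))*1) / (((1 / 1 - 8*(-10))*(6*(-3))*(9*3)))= -32 / 19683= -0.00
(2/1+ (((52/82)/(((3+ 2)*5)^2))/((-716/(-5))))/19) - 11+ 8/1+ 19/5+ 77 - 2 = 2712127463/34860250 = 77.80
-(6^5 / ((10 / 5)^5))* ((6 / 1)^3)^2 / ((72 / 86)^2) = -16175052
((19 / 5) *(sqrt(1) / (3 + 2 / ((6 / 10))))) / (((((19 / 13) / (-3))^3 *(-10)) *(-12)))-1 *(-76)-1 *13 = 62.96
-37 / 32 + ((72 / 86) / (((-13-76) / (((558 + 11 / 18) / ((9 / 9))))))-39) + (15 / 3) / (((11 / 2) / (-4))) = -66071925 / 1347104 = -49.05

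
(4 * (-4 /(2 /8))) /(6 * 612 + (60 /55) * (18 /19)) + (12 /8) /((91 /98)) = 996691 /623727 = 1.60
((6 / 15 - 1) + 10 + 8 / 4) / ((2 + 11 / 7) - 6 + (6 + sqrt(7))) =665 / 94 - 931* sqrt(7) / 470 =1.83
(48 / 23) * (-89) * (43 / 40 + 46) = -1005522 / 115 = -8743.67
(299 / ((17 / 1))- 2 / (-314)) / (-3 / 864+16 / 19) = 256965120 / 12248041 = 20.98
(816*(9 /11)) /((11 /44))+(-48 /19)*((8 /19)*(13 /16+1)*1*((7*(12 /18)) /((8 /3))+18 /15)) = 52910754 /19855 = 2664.86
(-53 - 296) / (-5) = 349 / 5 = 69.80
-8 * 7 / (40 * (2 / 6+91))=-21 / 1370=-0.02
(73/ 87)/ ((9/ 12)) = 292/ 261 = 1.12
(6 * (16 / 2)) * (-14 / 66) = -112 / 11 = -10.18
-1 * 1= -1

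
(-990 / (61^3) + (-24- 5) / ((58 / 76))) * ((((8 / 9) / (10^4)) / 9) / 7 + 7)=-3056934338662 / 11490913125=-266.03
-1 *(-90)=90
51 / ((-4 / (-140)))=1785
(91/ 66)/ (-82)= -91/ 5412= -0.02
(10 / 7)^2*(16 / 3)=10.88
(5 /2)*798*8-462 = 15498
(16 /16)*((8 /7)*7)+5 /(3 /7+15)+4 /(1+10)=10321 /1188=8.69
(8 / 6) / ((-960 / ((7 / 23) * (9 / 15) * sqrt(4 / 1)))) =-7 / 13800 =-0.00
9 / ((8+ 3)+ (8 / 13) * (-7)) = 39 / 29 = 1.34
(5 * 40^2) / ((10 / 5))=4000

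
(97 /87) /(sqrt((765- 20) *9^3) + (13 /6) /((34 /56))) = -300118 /40964906449 + 2270673 *sqrt(745) /40964906449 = 0.00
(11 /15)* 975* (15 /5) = 2145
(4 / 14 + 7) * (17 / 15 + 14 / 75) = 1683 / 175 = 9.62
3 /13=0.23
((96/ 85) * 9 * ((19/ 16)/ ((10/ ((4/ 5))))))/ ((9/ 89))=20292/ 2125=9.55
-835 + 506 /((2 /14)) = 2707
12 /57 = 4 /19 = 0.21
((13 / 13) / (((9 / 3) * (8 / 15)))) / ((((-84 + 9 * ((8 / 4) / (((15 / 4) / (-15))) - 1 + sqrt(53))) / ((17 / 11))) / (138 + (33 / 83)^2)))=-134834225 / 140425376 - 80900535 * sqrt(53) / 1544679136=-1.34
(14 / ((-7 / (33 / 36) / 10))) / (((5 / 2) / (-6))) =44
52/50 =26/25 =1.04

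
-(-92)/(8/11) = 253/2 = 126.50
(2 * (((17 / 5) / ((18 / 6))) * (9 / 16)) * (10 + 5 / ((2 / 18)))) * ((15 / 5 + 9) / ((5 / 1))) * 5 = 1683 / 2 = 841.50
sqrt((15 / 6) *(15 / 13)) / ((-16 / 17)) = -85 *sqrt(78) / 416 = -1.80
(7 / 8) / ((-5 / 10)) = -7 / 4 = -1.75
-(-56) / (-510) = -28 / 255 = -0.11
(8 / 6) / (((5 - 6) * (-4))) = 1 / 3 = 0.33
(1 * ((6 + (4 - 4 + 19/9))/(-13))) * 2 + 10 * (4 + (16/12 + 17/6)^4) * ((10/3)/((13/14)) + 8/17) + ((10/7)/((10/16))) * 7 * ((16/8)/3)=1332908921/107406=12410.00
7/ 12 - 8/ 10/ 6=9/ 20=0.45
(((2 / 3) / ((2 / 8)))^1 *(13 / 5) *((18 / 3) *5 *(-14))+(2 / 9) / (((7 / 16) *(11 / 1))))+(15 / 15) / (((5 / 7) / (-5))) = -2022835 / 693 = -2918.95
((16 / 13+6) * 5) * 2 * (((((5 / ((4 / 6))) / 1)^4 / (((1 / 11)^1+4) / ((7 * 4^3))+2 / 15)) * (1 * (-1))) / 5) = -43970850000 / 136903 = -321182.52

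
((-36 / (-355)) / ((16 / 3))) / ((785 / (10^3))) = 270 / 11147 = 0.02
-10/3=-3.33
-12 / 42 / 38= -1 / 133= -0.01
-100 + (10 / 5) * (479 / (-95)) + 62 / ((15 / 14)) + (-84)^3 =-168935522 / 285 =-592756.22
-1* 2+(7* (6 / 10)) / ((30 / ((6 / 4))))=-179 / 100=-1.79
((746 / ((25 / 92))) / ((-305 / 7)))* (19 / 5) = -9128056 / 38125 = -239.42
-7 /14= -1 /2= -0.50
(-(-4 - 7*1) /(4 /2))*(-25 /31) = -275 /62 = -4.44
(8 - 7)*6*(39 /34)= 6.88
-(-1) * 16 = 16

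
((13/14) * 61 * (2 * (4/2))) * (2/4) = 793/7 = 113.29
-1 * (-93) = 93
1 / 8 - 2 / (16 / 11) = -5 / 4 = -1.25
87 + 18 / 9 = 89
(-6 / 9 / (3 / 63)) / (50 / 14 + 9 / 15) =-245 / 73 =-3.36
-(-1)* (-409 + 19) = -390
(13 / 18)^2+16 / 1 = 5353 / 324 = 16.52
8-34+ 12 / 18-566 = -1774 / 3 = -591.33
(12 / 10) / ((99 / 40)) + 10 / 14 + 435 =100762 / 231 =436.20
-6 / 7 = -0.86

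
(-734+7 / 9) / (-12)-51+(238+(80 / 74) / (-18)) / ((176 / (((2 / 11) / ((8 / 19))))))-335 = -1254489455 / 3868128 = -324.31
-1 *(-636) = 636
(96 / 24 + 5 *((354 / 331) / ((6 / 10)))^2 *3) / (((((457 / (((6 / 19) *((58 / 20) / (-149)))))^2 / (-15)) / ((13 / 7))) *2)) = -835352745552 / 6418538798794959515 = -0.00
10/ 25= 2/ 5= 0.40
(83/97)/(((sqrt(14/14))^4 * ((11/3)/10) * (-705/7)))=-1162/50149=-0.02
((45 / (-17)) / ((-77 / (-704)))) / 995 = -576 / 23681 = -0.02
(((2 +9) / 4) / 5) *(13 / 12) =143 / 240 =0.60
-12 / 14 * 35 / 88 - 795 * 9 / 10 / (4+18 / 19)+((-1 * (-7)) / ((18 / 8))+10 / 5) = -650732 / 4653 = -139.85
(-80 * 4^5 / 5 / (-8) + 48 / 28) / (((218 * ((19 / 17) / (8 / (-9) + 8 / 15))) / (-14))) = 3902656 / 93195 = 41.88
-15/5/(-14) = 3/14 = 0.21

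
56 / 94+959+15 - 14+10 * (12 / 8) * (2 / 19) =859222 / 893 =962.17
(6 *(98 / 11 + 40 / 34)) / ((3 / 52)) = 196144 / 187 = 1048.90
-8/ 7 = -1.14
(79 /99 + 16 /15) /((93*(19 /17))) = 15691 /874665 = 0.02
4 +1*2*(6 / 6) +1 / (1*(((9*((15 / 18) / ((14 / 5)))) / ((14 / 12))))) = 1448 / 225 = 6.44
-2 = -2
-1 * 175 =-175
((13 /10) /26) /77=1 /1540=0.00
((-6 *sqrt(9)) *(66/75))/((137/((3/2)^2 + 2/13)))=-0.28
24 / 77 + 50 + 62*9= 46840 / 77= 608.31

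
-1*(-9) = 9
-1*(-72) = 72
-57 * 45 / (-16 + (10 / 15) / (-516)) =397062 / 2477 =160.30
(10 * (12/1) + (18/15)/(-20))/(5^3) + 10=10.96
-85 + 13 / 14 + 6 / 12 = -585 / 7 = -83.57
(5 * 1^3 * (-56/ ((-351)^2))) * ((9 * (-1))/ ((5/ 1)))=56/ 13689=0.00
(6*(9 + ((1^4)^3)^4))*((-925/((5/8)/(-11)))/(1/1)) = 976800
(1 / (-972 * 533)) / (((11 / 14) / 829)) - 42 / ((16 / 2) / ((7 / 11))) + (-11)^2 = 670508257 / 5698836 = 117.66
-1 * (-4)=4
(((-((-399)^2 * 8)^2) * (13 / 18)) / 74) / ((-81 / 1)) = 65083349968 / 333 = 195445495.40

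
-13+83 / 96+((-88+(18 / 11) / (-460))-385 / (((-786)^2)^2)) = -96697187527323409 / 965629900968480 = -100.14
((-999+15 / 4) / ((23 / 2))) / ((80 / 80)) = -3981 / 46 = -86.54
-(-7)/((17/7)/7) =343/17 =20.18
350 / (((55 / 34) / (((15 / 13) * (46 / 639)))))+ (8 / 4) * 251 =519.97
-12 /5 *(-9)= 108 /5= 21.60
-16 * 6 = -96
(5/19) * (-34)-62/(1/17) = -20196/19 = -1062.95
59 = 59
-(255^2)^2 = -4228250625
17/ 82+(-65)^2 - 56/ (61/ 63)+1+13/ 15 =312817921/ 75030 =4169.24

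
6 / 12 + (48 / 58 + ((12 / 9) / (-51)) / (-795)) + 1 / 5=10777093 / 7054830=1.53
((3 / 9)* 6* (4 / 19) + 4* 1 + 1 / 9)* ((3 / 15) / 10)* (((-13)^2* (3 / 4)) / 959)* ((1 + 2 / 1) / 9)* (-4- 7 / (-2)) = -0.00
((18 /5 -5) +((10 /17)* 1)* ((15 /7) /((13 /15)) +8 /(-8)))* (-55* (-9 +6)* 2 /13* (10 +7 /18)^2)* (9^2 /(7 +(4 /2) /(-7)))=-280280649 /15886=-17643.25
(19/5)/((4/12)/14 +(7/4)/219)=38836/325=119.50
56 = 56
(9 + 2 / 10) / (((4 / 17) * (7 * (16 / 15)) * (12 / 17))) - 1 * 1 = 5751 / 896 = 6.42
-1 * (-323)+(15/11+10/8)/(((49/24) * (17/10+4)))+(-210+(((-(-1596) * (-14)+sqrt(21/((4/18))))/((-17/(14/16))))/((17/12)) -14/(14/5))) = 2722968284/2959649 -63 * sqrt(42)/1156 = 919.68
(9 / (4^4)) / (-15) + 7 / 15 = 1783 / 3840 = 0.46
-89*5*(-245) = 109025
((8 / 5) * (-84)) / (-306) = 112 / 255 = 0.44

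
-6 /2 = -3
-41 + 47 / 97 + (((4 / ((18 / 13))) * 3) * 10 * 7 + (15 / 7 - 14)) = 1129097 / 2037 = 554.29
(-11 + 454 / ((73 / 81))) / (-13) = -2767 / 73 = -37.90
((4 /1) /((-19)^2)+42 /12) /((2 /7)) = 17745 /1444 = 12.29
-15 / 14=-1.07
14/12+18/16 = 55/24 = 2.29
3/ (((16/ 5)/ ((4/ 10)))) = 3/ 8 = 0.38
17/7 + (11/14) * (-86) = -456/7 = -65.14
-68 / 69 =-0.99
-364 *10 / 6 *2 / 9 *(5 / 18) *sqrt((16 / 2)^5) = -1164800 *sqrt(2) / 243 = -6778.91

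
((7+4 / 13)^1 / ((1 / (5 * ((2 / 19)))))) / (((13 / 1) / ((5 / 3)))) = 0.49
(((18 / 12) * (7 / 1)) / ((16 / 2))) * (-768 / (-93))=336 / 31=10.84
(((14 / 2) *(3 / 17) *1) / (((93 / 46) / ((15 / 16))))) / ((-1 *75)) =-161 / 21080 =-0.01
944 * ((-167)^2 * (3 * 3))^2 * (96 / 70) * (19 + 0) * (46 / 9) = 277225425252997632 / 35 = 7920726435799932.34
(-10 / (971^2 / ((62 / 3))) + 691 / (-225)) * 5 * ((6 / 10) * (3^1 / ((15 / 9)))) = -1954648893 / 117855125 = -16.59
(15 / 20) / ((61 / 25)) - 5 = -1145 / 244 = -4.69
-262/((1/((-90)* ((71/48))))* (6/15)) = 697575/8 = 87196.88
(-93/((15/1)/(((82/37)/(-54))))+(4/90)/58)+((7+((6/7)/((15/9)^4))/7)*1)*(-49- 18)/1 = -416831006827/887236875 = -469.81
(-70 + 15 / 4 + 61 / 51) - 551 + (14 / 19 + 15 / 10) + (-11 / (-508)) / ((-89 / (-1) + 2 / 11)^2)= -48463326466591 / 78954021162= -613.82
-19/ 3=-6.33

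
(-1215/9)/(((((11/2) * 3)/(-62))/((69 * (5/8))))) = 481275/22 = 21876.14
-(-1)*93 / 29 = 93 / 29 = 3.21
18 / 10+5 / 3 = 52 / 15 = 3.47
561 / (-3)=-187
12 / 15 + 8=8.80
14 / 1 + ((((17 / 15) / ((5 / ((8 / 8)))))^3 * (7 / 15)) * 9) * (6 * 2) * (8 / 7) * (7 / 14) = 3359858 / 234375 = 14.34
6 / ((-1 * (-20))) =3 / 10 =0.30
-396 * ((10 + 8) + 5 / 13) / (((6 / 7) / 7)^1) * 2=-1545852 / 13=-118911.69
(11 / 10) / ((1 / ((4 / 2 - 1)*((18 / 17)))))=99 / 85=1.16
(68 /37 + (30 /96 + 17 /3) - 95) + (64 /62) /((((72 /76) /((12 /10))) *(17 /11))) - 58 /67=-9113950471 /104514640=-87.20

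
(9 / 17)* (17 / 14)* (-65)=-585 / 14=-41.79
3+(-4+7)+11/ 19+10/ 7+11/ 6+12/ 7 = 9221/ 798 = 11.56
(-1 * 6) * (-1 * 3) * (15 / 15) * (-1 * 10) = -180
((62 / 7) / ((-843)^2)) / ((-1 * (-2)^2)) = -0.00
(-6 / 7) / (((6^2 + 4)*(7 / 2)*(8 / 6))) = -9 / 1960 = -0.00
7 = 7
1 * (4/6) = 2/3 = 0.67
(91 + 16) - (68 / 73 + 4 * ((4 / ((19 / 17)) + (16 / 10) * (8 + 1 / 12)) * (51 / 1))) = -22624999 / 6935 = -3262.44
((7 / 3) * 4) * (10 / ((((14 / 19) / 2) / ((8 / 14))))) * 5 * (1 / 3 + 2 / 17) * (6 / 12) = 174800 / 1071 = 163.21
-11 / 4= -2.75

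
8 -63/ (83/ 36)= -1604/ 83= -19.33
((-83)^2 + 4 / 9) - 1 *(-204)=63841 / 9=7093.44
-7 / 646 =-0.01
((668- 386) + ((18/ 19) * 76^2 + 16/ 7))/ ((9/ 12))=161176/ 21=7675.05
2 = 2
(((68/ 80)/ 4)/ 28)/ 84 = 0.00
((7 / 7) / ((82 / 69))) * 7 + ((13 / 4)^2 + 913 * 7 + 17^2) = 4392873 / 656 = 6696.45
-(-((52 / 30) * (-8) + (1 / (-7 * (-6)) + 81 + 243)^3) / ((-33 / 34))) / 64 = -214238436844909 / 391184640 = -547665.77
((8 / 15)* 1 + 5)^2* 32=220448 / 225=979.77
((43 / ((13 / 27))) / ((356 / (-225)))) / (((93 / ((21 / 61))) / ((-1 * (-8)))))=-3657150 / 2187887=-1.67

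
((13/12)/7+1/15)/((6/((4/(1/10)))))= 31/21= 1.48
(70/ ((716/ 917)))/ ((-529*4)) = -32095/ 757528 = -0.04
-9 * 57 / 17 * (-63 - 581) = 330372 / 17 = 19433.65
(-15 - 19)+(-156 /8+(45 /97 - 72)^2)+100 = 97174479 /18818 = 5163.91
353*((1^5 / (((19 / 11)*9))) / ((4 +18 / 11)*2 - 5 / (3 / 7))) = -42713 / 741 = -57.64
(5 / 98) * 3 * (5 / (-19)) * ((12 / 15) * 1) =-0.03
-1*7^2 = -49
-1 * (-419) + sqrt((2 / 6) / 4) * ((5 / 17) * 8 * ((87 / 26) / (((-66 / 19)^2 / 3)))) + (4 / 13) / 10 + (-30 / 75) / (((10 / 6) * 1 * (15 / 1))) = 52345 * sqrt(3) / 160446 + 680899 / 1625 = 419.58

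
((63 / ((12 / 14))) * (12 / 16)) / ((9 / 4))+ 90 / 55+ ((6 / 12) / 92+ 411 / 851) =1993875 / 74888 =26.62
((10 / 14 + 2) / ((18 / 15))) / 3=95 / 126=0.75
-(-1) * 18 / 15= 6 / 5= 1.20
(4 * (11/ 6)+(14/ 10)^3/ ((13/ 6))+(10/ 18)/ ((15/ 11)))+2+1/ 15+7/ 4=2250589/ 175500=12.82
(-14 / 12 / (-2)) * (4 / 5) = 7 / 15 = 0.47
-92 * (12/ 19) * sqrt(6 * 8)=-4416 * sqrt(3)/ 19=-402.57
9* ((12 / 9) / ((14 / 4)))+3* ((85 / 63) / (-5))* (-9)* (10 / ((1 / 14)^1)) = 7164 / 7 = 1023.43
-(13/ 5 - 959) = 956.40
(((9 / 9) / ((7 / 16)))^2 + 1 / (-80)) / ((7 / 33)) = 674223 / 27440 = 24.57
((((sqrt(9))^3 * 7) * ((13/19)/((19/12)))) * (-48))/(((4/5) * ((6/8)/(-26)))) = 61326720/361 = 169880.11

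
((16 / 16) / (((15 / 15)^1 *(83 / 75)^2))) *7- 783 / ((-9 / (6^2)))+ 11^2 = 22449292 / 6889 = 3258.72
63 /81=7 /9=0.78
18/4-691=-1373/2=-686.50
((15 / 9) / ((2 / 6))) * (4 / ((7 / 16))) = 320 / 7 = 45.71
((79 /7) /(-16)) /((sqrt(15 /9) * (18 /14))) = -79 * sqrt(15) /720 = -0.42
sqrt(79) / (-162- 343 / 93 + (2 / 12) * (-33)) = -186 * sqrt(79) / 31841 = -0.05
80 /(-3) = -80 /3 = -26.67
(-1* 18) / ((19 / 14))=-252 / 19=-13.26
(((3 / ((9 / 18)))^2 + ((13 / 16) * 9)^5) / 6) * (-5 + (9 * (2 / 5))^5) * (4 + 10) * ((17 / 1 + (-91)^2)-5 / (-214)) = 170528906100337774591287 / 701235200000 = 243183608153.64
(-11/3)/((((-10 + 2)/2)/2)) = 11/6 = 1.83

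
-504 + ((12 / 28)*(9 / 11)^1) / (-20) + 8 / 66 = -2328001 / 4620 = -503.90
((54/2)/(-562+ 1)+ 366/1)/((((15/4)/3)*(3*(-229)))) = -91244/214115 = -0.43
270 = 270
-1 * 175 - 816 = -991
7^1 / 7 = 1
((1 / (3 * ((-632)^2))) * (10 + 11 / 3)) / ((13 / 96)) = 41 / 486798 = 0.00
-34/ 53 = -0.64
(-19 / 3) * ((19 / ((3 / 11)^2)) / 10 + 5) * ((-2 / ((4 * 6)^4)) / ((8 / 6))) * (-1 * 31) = -1619161 / 59719680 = -0.03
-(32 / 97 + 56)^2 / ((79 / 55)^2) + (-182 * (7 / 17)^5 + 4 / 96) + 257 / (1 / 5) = -510436814687549191 / 2001029539095192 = -255.09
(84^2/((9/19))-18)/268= 7439/134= 55.51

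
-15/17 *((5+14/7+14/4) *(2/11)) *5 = -1575/187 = -8.42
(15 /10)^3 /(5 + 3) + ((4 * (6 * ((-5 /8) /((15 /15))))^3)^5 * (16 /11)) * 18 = -3941045013427582311 /360448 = -10933740826492.54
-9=-9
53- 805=-752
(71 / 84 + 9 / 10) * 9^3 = 178119 / 140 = 1272.28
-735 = -735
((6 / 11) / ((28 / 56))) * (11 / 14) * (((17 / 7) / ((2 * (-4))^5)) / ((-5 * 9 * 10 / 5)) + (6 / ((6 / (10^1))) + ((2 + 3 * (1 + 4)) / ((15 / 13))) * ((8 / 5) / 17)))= 1175322709 / 120422400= 9.76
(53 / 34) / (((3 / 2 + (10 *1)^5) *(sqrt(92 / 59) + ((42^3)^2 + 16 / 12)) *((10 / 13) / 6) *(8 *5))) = 1506158748986931 / 2719828008688461977946725351800 - 18603 *sqrt(1357) / 5439656017376923955893450703600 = 0.00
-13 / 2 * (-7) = 91 / 2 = 45.50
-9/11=-0.82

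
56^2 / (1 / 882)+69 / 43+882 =2766835.60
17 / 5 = 3.40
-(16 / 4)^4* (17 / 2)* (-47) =102272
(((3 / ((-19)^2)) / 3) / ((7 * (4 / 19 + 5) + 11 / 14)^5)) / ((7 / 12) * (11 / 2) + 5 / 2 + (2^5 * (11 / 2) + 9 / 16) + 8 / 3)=59022957056 / 282964755652920324040409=0.00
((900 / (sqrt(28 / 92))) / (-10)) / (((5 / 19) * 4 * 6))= -25.83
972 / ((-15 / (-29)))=9396 / 5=1879.20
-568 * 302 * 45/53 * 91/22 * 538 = -188956338480/583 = -324110357.60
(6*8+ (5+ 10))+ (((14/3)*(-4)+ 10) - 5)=148/3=49.33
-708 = -708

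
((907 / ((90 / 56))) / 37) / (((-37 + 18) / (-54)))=152376 / 3515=43.35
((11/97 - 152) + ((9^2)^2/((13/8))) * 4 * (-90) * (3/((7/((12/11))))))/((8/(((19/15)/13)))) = -417990261189/50490440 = -8278.60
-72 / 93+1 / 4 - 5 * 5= -3165 / 124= -25.52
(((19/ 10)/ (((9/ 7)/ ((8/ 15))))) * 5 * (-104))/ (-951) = 55328/ 128385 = 0.43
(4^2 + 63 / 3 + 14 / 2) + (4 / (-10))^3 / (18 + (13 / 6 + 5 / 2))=93494 / 2125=44.00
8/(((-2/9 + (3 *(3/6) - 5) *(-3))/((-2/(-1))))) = 1.56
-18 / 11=-1.64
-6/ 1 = -6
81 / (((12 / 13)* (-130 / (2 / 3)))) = -0.45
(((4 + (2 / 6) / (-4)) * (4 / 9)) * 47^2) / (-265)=-103823 / 7155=-14.51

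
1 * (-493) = -493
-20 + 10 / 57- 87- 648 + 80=-38465 / 57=-674.82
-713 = -713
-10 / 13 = -0.77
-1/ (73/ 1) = -1/ 73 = -0.01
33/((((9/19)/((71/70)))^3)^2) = 66292497847549373411/20841167403000000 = 3180.84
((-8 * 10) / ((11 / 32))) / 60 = -128 / 33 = -3.88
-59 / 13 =-4.54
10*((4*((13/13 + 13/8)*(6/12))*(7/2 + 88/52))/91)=2025/676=3.00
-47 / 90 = -0.52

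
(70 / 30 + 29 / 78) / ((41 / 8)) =844 / 1599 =0.53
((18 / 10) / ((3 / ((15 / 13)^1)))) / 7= 9 / 91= 0.10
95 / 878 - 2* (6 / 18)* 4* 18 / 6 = -6929 / 878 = -7.89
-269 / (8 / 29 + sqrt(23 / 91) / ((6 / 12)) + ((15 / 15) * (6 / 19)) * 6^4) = -760908026606 / 1158437357321 + 81668669 * sqrt(2093) / 2316874714642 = -0.66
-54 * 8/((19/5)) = -2160/19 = -113.68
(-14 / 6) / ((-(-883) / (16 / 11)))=-0.00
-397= -397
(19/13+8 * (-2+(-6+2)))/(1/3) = -1815/13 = -139.62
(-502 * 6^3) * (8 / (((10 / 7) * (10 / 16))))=-24288768 / 25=-971550.72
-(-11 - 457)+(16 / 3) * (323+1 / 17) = 111740 / 51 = 2190.98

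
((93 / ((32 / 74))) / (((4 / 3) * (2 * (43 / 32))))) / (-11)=-10323 / 1892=-5.46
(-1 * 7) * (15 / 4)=-105 / 4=-26.25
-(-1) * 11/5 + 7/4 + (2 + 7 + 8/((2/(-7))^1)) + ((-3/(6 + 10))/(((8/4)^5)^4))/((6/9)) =-2524971053/167772160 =-15.05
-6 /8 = -0.75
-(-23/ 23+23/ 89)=0.74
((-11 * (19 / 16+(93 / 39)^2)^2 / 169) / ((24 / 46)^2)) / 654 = -2010328155011 / 116369808482304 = -0.02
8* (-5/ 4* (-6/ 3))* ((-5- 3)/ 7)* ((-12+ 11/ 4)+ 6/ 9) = 4120/ 21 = 196.19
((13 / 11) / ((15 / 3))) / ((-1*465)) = -13 / 25575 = -0.00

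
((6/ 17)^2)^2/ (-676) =-324/ 14115049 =-0.00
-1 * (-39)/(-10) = -39/10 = -3.90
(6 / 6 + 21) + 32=54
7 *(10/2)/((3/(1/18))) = 35/54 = 0.65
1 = 1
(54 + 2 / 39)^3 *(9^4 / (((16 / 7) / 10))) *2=19917101942640 / 2197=9065590324.37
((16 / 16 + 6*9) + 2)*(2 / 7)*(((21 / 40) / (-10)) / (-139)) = 171 / 27800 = 0.01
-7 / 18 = -0.39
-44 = -44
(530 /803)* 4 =2120 /803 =2.64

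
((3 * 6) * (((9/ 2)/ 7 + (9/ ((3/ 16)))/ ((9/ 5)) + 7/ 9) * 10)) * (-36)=-1274040/ 7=-182005.71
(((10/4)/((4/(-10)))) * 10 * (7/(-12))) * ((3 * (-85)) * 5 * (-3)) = 1115625/8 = 139453.12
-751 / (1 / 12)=-9012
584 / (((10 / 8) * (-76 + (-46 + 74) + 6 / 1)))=-1168 / 105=-11.12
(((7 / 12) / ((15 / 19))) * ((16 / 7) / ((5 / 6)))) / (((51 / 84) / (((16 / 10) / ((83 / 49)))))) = 1668352 / 529125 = 3.15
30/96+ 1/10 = 33/80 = 0.41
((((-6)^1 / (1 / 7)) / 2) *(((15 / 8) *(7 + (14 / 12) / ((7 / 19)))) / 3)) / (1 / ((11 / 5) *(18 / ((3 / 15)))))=-211365 / 8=-26420.62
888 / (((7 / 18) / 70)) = 159840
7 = 7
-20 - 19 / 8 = -179 / 8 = -22.38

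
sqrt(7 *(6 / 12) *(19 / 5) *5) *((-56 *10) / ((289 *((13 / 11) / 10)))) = -30800 *sqrt(266) / 3757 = -133.71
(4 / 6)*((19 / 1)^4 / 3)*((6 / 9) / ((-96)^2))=130321 / 62208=2.09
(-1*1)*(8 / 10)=-4 / 5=-0.80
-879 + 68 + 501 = -310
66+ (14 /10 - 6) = 307 /5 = 61.40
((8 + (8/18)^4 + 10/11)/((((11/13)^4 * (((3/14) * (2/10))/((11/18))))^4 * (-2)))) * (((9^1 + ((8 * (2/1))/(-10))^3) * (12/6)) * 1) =-3162352525191580737193736205010/120373254183671877620331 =-26271222.35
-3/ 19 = -0.16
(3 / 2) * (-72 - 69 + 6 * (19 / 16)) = -3213 / 16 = -200.81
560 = 560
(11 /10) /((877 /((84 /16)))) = 231 /35080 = 0.01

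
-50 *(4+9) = -650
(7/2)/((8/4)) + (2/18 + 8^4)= 147523/36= 4097.86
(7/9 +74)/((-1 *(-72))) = 673/648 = 1.04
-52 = -52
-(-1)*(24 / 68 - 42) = -41.65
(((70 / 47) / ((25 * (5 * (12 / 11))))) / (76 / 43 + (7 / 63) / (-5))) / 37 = 903 / 5338730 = 0.00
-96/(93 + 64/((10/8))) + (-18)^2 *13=3036372/721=4211.33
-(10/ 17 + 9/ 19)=-1.06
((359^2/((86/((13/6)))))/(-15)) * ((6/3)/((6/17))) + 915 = -7236401/23220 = -311.65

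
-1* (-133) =133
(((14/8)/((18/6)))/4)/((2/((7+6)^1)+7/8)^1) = 91/642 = 0.14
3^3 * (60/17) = 1620/17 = 95.29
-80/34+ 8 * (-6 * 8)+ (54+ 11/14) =-78913/238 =-331.57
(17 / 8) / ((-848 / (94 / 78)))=-799 / 264576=-0.00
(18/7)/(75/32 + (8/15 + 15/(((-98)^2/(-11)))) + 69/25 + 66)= 14817600/412702529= 0.04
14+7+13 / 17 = 370 / 17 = 21.76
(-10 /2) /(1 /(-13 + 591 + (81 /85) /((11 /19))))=-541969 /187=-2898.23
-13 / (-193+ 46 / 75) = 0.07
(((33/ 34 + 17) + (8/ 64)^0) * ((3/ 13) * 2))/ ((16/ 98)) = 94815/ 1768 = 53.63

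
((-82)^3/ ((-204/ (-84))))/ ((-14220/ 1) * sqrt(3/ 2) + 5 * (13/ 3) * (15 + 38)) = 7977743592/ 9241014275 + 49394853648 * sqrt(6)/ 9241014275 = 13.96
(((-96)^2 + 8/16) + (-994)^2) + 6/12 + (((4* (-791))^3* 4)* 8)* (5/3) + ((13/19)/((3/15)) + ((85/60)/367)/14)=-1689304333090.25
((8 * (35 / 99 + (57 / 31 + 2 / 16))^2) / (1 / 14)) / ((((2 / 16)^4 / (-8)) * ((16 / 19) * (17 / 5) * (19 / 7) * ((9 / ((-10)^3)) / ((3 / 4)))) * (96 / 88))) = 25376617440160000 / 131006403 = 193705169.05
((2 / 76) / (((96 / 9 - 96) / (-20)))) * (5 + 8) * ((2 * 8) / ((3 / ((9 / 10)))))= 117 / 304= 0.38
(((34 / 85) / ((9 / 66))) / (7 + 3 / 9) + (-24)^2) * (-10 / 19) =-5764 / 19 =-303.37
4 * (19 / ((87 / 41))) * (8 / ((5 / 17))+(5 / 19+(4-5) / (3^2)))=3835304 / 3915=979.64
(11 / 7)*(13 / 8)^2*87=161733 / 448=361.01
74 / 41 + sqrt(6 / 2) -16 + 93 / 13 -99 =-56520 / 533 + sqrt(3) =-104.31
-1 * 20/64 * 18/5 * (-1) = 9/8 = 1.12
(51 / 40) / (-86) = -0.01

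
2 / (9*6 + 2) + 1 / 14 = 3 / 28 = 0.11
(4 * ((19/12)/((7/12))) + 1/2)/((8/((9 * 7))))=1431/16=89.44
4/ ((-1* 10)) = -2/ 5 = -0.40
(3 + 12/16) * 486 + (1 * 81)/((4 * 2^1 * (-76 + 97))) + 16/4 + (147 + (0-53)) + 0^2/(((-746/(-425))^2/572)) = 107575/56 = 1920.98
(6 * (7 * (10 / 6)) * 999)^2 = 4890204900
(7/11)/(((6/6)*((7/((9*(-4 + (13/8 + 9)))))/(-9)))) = -4293/88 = -48.78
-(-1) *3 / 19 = 3 / 19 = 0.16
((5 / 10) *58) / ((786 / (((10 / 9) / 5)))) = 29 / 3537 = 0.01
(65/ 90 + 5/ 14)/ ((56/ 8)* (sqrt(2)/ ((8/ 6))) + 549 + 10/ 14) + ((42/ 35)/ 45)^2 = 1782060892/ 666198129375 -6664* sqrt(2)/ 355305669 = 0.00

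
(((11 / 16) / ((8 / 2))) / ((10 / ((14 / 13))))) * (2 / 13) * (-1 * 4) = -77 / 6760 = -0.01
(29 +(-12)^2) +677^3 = 310288906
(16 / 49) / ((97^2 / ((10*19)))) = 3040 / 461041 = 0.01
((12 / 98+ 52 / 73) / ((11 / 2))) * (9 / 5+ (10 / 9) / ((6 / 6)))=782332 / 1770615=0.44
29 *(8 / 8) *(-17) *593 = -292349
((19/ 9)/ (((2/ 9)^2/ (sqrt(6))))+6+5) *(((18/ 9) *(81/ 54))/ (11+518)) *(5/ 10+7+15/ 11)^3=22244625/ 512072+3803830875 *sqrt(6)/ 22531168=456.98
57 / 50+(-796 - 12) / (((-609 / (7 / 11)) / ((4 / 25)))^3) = 31224154541549 / 27389609156250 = 1.14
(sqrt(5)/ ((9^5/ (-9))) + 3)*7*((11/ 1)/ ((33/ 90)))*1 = 630 -70*sqrt(5)/ 2187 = 629.93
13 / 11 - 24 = -251 / 11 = -22.82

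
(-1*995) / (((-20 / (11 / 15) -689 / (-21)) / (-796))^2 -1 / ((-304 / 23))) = -319592648861640 / 24316753541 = -13142.90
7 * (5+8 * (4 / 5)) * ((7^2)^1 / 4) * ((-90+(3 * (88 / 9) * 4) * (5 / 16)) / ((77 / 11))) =-7448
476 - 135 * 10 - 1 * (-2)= -872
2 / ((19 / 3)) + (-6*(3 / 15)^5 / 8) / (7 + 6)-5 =-14462557 / 3087500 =-4.68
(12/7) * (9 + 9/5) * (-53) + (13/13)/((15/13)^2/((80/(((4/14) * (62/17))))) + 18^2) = -895182164804/912283785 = -981.25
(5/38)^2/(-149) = -25/215156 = -0.00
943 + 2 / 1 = 945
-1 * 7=-7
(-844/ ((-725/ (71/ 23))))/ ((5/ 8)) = 479392/ 83375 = 5.75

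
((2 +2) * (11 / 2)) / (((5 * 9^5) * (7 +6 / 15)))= 22 / 2184813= 0.00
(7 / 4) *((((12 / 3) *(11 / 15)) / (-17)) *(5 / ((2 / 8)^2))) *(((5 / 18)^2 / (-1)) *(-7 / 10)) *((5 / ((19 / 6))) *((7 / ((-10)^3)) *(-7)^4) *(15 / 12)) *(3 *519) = 1567202329 / 23256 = 67389.16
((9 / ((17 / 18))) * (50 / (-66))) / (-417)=450 / 25993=0.02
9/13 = 0.69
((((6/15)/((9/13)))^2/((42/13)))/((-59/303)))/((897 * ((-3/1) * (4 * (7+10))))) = 17069/5886055350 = 0.00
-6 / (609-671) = 3 / 31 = 0.10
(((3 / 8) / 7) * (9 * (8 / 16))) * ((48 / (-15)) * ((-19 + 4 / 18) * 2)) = 1014 / 35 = 28.97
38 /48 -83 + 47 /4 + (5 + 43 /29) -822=-616639 /696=-885.98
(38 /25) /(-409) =-38 /10225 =-0.00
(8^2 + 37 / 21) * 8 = 11048 / 21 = 526.10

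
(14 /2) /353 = 7 /353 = 0.02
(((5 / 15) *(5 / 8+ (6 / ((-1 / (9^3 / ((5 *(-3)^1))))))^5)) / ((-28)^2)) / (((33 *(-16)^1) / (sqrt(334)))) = -52708129816245769 *sqrt(334) / 31046400000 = -31026986.14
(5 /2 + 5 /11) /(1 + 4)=0.59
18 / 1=18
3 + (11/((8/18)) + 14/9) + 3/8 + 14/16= 275/9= 30.56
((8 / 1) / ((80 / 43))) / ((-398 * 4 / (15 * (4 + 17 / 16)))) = -10449 / 50944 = -0.21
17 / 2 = 8.50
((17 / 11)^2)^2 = 83521 / 14641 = 5.70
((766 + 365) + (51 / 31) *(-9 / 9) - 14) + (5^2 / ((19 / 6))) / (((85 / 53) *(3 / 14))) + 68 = 12078952 / 10013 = 1206.33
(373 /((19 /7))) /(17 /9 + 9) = 3357 /266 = 12.62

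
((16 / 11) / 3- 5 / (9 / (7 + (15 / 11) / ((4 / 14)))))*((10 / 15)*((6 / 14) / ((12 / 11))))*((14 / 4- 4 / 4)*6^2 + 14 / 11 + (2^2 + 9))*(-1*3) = 125023 / 252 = 496.12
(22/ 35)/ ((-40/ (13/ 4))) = -143/ 2800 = -0.05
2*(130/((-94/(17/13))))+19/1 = 723/47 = 15.38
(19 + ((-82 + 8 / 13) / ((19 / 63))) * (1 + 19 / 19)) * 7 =-900305 / 247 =-3644.96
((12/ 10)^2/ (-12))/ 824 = -3/ 20600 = -0.00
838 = 838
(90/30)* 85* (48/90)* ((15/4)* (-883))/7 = -450330/7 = -64332.86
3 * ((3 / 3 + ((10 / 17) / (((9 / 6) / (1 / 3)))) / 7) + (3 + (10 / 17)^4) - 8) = -11.58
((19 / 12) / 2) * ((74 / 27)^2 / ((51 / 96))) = 416176 / 37179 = 11.19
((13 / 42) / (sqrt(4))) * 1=13 / 84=0.15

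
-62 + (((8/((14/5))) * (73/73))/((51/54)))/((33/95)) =-53.29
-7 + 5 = -2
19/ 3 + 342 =1045/ 3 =348.33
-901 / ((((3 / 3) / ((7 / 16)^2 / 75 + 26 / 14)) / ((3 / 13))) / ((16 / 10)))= -225198643 / 364000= -618.68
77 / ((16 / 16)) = 77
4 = 4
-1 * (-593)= 593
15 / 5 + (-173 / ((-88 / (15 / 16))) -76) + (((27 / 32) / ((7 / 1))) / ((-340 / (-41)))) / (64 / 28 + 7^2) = -1528627579 / 21482560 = -71.16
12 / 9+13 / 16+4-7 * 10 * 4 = -13145 / 48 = -273.85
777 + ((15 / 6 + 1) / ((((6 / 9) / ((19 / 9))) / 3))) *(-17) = 847 / 4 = 211.75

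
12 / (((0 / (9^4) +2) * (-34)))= -3 / 17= -0.18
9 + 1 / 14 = 127 / 14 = 9.07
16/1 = 16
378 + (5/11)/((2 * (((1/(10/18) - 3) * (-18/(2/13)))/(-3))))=1945919/5148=378.00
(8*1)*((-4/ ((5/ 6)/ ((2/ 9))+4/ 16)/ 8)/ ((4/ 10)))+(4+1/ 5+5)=67/ 10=6.70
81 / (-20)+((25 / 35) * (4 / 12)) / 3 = -5003 / 1260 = -3.97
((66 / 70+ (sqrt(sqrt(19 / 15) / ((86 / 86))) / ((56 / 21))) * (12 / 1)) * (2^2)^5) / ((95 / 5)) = 33792 / 665+ 1536 * 15^(3 / 4) * 19^(1 / 4) / 95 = 308.11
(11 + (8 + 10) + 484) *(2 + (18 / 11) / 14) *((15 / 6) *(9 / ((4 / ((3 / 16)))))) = 11288565 / 9856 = 1145.35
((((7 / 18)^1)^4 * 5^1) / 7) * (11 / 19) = 18865 / 1994544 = 0.01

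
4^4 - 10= 246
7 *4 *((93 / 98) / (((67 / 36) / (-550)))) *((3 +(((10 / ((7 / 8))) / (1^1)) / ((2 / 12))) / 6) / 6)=-61993800 / 3283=-18883.28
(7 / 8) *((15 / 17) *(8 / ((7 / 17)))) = 15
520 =520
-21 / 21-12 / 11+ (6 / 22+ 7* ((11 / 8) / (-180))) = -29647 / 15840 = -1.87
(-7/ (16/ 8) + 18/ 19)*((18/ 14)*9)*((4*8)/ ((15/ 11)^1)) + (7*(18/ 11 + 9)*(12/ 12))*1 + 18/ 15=-4516971/ 7315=-617.49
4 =4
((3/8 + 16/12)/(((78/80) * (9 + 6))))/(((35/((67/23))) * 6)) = 0.00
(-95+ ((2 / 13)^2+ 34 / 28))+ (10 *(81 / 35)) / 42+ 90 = -53181 / 16562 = -3.21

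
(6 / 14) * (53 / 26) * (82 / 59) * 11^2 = 788799 / 5369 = 146.92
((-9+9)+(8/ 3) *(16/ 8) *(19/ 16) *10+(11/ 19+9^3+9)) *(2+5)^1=319963/ 57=5613.39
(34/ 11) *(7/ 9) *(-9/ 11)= -238/ 121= -1.97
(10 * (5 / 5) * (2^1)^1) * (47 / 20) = 47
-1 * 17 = -17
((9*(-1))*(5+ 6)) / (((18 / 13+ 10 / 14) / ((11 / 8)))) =-99099 / 1528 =-64.86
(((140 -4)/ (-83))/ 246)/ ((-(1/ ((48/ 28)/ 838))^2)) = 816/ 29274270067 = 0.00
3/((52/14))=21/26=0.81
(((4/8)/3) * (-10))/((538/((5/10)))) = -0.00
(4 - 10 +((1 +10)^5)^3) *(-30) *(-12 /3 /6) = 83544963388312900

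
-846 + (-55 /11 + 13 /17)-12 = -862.24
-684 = -684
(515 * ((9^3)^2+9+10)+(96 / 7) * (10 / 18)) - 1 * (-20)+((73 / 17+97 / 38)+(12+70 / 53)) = 196791153054635 / 718998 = 273701947.79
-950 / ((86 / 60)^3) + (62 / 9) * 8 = -191414528 / 715563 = -267.50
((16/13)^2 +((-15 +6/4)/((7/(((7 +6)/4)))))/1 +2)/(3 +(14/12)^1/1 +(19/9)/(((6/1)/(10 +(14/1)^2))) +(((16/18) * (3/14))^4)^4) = -5324781032036418247057665/148247396104606778542833764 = -0.04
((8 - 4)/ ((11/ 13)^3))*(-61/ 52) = -10309/ 1331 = -7.75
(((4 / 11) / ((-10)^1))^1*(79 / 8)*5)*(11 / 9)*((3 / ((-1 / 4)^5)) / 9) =20224 / 27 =749.04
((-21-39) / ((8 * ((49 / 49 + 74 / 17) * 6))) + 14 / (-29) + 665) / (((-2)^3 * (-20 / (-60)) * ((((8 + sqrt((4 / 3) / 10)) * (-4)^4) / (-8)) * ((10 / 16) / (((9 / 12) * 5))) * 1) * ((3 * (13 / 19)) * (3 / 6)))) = 5995413045 / 1051715392-399694203 * sqrt(30) / 8413723136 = 5.44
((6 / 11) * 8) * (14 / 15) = 224 / 55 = 4.07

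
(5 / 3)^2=25 / 9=2.78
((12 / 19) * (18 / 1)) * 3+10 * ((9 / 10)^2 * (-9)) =-7371 / 190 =-38.79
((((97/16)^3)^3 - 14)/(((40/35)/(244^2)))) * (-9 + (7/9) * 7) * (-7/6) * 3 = 138611993279679588276377/19327352832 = 7171804358545.26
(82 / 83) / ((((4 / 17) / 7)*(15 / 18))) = 14637 / 415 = 35.27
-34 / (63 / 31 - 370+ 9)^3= 506447 / 689003384576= 0.00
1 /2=0.50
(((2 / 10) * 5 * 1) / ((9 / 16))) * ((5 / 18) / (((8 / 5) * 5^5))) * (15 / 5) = 1 / 3375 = 0.00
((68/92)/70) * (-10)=-17/161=-0.11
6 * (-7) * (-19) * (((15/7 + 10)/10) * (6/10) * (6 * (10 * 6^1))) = 209304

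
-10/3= -3.33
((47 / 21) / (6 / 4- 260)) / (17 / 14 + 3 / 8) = -0.01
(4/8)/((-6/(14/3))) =-7/18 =-0.39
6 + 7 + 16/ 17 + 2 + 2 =305/ 17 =17.94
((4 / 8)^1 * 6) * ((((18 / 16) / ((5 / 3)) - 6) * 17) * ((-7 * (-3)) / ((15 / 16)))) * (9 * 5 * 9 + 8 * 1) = -62809866 / 25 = -2512394.64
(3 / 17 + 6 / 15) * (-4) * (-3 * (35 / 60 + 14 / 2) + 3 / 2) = 49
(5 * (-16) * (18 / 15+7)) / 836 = -0.78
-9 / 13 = -0.69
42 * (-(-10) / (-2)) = -210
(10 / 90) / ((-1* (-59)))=1 / 531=0.00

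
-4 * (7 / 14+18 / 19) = -110 / 19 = -5.79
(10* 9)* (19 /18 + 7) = 725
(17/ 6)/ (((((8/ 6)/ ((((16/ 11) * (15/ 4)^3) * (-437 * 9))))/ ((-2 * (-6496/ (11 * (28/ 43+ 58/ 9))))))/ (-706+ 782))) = -1347309090886500/ 166133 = -8109822195.99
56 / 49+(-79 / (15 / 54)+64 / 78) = -385526 / 1365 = -282.44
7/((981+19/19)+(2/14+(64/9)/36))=3969/556987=0.01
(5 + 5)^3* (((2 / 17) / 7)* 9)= 18000 / 119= 151.26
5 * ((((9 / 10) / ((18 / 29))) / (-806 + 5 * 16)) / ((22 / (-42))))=0.02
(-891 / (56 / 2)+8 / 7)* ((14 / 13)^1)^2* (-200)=1202600 / 169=7115.98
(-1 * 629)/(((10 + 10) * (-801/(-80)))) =-2516/801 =-3.14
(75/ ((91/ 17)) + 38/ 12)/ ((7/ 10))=46895/ 1911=24.54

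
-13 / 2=-6.50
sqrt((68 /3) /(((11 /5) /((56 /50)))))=4 * sqrt(19635) /165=3.40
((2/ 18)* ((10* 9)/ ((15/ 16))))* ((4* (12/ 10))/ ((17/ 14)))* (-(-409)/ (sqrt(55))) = 1465856* sqrt(55)/ 4675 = 2325.36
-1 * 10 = -10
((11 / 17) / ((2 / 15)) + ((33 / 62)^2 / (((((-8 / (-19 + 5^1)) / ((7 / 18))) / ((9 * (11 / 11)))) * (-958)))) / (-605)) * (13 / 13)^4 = 12152429097 / 2504135360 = 4.85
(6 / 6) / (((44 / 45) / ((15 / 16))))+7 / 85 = 62303 / 59840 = 1.04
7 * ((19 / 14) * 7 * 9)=598.50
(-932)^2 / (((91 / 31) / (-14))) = -53854688 / 13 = -4142668.31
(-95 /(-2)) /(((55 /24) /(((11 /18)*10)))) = 380 /3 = 126.67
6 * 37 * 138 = 30636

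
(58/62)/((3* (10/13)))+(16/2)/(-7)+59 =379289/6510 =58.26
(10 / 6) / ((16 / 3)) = 5 / 16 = 0.31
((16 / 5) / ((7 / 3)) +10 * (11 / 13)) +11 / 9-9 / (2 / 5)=-93733 / 8190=-11.44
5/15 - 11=-32/3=-10.67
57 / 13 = 4.38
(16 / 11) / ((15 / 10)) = 32 / 33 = 0.97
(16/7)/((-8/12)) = -24/7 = -3.43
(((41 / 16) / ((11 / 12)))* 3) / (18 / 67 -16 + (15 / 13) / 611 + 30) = 196374789 / 334158572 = 0.59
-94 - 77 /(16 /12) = -607 /4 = -151.75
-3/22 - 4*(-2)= 173/22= 7.86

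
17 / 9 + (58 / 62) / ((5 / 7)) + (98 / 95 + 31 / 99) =264923 / 58311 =4.54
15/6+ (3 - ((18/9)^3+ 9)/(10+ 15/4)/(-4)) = 639/110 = 5.81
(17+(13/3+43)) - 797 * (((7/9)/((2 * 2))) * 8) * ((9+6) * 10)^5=-282436874999807/3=-94145624999935.67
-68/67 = -1.01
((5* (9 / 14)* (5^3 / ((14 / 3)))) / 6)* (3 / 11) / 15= 1125 / 4312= 0.26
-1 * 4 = -4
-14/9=-1.56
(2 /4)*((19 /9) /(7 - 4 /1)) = 19 /54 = 0.35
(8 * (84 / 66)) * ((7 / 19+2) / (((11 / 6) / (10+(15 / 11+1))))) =4112640 / 25289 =162.63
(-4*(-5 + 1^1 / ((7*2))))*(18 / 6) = 414 / 7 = 59.14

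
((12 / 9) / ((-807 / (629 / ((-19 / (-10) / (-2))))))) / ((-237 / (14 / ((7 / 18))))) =-0.17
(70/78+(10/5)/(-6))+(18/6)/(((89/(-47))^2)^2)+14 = 36208515565/2446947399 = 14.80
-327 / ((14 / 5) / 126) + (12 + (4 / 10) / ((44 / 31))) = -1617299 / 110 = -14702.72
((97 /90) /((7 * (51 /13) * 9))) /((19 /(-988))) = -32786 /144585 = -0.23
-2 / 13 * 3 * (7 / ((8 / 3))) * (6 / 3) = -63 / 26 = -2.42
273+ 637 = 910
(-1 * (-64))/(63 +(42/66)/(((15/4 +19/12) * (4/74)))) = 22528/22953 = 0.98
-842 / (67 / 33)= -27786 / 67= -414.72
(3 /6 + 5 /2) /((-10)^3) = -0.00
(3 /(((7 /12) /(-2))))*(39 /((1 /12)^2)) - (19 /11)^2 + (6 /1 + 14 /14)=-48923190 /847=-57760.55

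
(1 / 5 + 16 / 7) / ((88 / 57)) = 4959 / 3080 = 1.61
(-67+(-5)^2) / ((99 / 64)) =-896 / 33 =-27.15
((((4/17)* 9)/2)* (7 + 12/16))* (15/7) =4185/238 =17.58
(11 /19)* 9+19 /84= 8677 /1596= 5.44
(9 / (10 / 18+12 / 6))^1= 81 / 23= 3.52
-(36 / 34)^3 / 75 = -1944 / 122825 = -0.02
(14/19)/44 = 7/418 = 0.02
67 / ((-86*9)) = -67 / 774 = -0.09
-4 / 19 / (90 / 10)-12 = -2056 / 171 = -12.02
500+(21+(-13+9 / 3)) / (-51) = 25489 / 51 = 499.78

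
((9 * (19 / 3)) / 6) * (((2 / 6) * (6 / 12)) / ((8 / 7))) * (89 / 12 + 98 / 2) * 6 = 90041 / 192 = 468.96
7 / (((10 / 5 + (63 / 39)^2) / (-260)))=-307580 / 779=-394.84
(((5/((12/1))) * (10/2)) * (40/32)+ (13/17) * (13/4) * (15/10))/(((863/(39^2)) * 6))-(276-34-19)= -221.14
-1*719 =-719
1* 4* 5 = 20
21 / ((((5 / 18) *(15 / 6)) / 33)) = 24948 / 25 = 997.92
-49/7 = -7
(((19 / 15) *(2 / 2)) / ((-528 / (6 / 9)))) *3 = -19 / 3960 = -0.00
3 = 3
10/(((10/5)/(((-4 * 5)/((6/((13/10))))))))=-65/3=-21.67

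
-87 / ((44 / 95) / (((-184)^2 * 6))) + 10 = -419729650 / 11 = -38157240.91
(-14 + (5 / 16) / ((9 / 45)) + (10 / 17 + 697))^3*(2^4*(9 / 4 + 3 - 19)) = -355981792879013455 / 5030912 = -70758898760.11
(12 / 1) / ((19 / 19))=12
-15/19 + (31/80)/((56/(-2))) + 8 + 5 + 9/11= 13.01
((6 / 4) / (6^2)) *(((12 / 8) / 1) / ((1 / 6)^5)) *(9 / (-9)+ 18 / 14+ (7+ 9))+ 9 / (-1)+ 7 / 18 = 996187 / 126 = 7906.25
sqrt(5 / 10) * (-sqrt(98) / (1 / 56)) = -392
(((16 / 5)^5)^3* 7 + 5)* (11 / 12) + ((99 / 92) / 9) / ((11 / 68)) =2041824029489048260121 / 8422851562500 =242414818.11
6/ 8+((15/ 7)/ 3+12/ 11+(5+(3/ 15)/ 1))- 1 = 10403/ 1540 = 6.76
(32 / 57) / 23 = 32 / 1311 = 0.02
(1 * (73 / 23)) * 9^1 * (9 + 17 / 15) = 33288 / 115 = 289.46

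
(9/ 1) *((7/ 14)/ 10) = 9/ 20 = 0.45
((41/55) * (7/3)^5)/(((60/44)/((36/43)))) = 2756348/87075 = 31.65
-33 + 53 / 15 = -442 / 15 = -29.47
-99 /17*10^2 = -9900 /17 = -582.35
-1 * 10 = -10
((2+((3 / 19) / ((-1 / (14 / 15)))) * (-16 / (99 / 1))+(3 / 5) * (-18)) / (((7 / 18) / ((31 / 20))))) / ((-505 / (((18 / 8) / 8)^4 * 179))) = 150251643603 / 1936759193600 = 0.08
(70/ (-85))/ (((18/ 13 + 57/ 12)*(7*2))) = -52/ 5423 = -0.01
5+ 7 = 12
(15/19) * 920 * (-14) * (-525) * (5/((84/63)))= 380362500/19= 20019078.95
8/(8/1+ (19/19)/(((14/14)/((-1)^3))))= 8/7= 1.14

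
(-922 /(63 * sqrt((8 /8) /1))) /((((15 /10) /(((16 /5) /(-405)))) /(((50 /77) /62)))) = 29504 /36542583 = 0.00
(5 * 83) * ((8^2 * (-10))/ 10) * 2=-53120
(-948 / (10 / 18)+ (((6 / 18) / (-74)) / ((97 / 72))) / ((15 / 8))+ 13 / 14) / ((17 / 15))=-1285398105 / 854182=-1504.83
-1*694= -694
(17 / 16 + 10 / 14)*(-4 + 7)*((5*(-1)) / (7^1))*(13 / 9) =-12935 / 2352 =-5.50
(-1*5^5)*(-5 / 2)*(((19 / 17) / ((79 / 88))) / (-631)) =-15.41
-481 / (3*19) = -8.44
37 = 37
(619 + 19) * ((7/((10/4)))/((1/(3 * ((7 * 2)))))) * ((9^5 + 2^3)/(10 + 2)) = 369247986.80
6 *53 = 318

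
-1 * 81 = -81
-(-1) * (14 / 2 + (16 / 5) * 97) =1587 / 5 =317.40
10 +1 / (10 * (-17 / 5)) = 339 / 34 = 9.97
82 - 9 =73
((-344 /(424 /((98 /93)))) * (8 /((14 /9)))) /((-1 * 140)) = 258 /8215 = 0.03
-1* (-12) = 12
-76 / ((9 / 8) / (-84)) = 17024 / 3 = 5674.67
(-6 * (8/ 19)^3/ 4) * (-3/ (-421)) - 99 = -285878565/ 2887639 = -99.00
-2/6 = -1/3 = -0.33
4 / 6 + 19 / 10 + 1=107 / 30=3.57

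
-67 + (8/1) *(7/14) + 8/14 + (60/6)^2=263/7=37.57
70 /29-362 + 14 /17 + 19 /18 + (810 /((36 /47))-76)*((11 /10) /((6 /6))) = 64065211 /88740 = 721.94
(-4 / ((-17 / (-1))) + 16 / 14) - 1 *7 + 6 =-11 / 119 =-0.09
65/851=0.08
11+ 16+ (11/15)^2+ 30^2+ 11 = 211171/225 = 938.54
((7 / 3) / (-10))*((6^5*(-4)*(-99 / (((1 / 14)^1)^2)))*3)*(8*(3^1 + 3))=-101395058688 / 5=-20279011737.60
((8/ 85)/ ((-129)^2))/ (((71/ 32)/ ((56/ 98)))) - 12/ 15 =-562398212/ 702999045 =-0.80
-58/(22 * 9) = -29/99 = -0.29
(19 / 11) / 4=19 / 44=0.43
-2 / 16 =-1 / 8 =-0.12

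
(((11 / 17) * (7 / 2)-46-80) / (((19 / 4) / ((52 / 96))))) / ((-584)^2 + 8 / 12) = -54691 / 1321935640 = -0.00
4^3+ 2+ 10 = 76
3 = 3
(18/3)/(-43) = -0.14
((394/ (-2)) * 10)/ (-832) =985/ 416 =2.37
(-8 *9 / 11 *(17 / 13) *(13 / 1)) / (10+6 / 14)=-8568 / 803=-10.67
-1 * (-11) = 11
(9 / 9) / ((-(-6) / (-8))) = -1.33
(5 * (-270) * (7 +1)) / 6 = -1800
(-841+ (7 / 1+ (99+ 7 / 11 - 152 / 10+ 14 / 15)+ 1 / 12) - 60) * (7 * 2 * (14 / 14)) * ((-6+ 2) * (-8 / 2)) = -29883896 / 165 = -181114.52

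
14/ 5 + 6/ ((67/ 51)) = 2468/ 335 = 7.37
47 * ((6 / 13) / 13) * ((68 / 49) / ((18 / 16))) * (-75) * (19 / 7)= -24289600 / 57967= -419.02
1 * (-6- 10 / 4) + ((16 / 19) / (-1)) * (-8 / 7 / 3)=-8.18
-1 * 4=-4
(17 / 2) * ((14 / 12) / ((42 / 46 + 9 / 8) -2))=782 / 3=260.67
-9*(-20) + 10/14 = 1265/7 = 180.71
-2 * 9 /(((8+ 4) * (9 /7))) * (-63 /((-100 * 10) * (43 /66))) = -4851 /43000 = -0.11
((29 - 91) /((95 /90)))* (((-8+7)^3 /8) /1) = 279 /38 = 7.34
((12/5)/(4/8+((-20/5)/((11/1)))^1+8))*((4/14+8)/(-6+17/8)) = -122496/194215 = -0.63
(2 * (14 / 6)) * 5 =23.33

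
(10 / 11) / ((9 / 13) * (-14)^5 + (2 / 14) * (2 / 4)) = -1820 / 745423921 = -0.00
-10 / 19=-0.53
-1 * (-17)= 17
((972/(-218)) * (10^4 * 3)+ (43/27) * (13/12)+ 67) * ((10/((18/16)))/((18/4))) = -188859715880/715149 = -264084.43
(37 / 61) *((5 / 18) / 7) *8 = 0.19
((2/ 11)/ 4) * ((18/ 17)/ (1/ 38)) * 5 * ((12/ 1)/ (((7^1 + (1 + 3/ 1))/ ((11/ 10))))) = 2052/ 187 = 10.97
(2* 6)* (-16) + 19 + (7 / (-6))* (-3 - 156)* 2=198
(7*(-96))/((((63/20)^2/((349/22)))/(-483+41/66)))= 35555561600/68607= 518249.76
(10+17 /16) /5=177 /80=2.21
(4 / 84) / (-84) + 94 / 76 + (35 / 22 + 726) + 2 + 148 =878.83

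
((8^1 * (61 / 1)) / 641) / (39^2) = 488 / 974961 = 0.00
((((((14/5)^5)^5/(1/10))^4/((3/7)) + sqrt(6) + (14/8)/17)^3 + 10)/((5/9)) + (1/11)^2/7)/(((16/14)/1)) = 2809443591482589035725764000000000000000000000000000000000000000000000000000000000000000000000000000000000000000000000000000000000000000000000000000.00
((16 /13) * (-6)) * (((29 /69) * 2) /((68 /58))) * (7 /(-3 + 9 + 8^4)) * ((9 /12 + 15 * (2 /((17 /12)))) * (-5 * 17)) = 16.84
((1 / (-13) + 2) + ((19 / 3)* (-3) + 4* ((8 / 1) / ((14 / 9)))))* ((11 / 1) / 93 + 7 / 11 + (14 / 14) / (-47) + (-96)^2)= 46973874242 / 1458457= 32207.93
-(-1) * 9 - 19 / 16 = 125 / 16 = 7.81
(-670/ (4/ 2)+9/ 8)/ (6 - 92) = 2671/ 688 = 3.88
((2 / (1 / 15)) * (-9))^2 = 72900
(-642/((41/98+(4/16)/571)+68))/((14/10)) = -51321480/7657159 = -6.70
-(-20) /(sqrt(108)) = 10* sqrt(3) /9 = 1.92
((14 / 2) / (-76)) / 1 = -0.09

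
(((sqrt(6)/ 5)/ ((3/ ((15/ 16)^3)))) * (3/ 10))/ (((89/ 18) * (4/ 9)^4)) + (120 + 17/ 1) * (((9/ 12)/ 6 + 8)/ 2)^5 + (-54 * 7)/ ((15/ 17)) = 7971615 * sqrt(6)/ 93323264 + 792553028333/ 5242880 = 151167.70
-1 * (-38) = 38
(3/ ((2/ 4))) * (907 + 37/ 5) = 27432/ 5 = 5486.40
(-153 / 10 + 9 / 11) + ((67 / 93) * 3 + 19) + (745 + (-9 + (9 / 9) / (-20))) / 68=8116851 / 463760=17.50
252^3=16003008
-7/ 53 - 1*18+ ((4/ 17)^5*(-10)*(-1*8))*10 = -1321064977/ 75252421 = -17.56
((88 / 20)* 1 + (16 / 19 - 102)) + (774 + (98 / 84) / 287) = 15827243 / 23370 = 677.25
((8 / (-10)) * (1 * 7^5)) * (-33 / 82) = 1109262 / 205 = 5411.03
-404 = -404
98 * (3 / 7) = 42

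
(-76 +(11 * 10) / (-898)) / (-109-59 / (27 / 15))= 307611 / 572924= 0.54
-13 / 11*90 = -1170 / 11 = -106.36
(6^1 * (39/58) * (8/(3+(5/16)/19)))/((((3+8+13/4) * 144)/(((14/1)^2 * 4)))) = 46592/11397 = 4.09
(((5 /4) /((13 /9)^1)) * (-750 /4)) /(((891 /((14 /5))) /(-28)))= 6125 /429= 14.28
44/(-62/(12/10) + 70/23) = -276/305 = -0.90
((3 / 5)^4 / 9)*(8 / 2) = 36 / 625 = 0.06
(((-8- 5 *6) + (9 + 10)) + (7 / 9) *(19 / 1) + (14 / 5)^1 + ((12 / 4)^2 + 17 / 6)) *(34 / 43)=15929 / 1935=8.23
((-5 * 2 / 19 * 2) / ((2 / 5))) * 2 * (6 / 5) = -120 / 19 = -6.32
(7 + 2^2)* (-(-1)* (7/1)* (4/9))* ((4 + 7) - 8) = 308/3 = 102.67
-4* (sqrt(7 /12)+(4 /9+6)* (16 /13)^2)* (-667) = 1334* sqrt(21) /3+39614464 /1521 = 28082.73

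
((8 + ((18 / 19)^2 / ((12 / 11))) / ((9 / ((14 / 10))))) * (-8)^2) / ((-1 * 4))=-234736 / 1805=-130.05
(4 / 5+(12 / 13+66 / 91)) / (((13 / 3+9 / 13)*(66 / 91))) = 7241 / 10780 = 0.67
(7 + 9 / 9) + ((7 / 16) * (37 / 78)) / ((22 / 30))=37903 / 4576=8.28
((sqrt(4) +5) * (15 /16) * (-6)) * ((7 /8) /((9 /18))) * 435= -959175 /32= -29974.22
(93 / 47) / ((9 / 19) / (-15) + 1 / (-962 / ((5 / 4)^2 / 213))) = -28965512160 / 462379561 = -62.64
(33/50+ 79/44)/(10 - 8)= 2701/2200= 1.23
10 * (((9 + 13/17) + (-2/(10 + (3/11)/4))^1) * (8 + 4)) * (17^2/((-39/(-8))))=391908480/5759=68051.48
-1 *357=-357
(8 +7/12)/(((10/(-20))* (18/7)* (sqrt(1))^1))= -721/108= -6.68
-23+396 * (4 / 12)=109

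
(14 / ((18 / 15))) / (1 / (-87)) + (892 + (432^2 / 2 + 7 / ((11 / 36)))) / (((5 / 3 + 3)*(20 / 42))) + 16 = 2277171 / 55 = 41403.11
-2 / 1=-2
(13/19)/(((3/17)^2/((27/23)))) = 11271/437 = 25.79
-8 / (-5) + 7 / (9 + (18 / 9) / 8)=436 / 185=2.36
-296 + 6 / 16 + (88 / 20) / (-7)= -82951 / 280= -296.25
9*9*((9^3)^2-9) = 43045992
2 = 2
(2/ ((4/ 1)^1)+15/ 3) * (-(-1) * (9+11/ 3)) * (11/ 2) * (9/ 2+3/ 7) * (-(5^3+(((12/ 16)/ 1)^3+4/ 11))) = -425674271/ 1792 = -237541.45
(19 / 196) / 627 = 1 / 6468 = 0.00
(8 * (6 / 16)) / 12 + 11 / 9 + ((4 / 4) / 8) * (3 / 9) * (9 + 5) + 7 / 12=95 / 36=2.64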